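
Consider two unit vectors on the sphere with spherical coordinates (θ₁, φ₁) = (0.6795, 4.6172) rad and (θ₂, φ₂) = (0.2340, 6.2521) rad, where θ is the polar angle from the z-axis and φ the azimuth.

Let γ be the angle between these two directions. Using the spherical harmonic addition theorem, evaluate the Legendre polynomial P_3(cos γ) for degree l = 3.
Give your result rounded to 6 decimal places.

Addition theorem: P_3(cos γ) = (4π/7) Σ_m Y*_{lm}(Ω₁) Y_{lm}(Ω₂), m = −3…3:
  term(m=-3) = +0.000103+0.000529i   from Y*(Ω₁)=+0.029166+0.099342i, Y(Ω₂)=+0.005179+0.000484i
  term(m=-2) = -0.016642+0.002145i   from Y*(Ω₁)=-0.308263+0.059406i, Y(Ω₂)=+0.053345+0.003321i
  term(m=-1) = -0.007368-0.114781i   from Y*(Ω₁)=-0.039098-0.409500i, Y(Ω₂)=+0.279464+0.008690i
  term(m=+0) = +0.004659+0.000000i   from Y*(Ω₁)=+0.007414-0.000000i, Y(Ω₂)=+0.628429+0.000000i
  term(m=+1) = -0.007368+0.114781i   from Y*(Ω₁)=+0.039098-0.409500i, Y(Ω₂)=-0.279464+0.008690i
  term(m=+2) = -0.016642-0.002145i   from Y*(Ω₁)=-0.308263-0.059406i, Y(Ω₂)=+0.053345-0.003321i
  term(m=+3) = +0.000103-0.000529i   from Y*(Ω₁)=-0.029166+0.099342i, Y(Ω₂)=-0.005179+0.000484i
Accumulated sum -0.043154+0.000000i; after 4π/(2l+1) scaling, -0.077470+0.000000i ⇒ P_3 = -0.077470

-0.077470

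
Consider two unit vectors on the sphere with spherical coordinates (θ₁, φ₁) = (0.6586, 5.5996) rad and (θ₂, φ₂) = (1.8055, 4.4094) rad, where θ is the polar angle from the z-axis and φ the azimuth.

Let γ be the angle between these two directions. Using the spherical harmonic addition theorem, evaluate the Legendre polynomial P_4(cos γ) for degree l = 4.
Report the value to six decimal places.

Summing Y*_{l m}(θ₁,φ₁)·Y_{l m}(θ₂,φ₂) over m ∈ [−4, 4]; prefactor 4π/(2·4+1) = 1.396263:
  [-4]  conj(Y_{4,-4})(Ω₁) = -0.057006-0.024591i ; Y_{4,-4}(Ω₂) = +0.139057+0.370740i ; Δ = +0.001190-0.024554i
  [-3]  conj(Y_{4,-3})(Ω₁) = -0.104776-0.201275i ; Y_{4,-3}(Ω₂) = -0.211252+0.164574i ; Δ = +0.055259+0.025276i
  [-2]  conj(Y_{4,-2})(Ω₁) = +0.085594-0.414524i ; Y_{4,-2}(Ω₂) = +0.161627+0.111999i ; Δ = +0.060261-0.057412i
  [-1]  conj(Y_{4,-1})(Ω₁) = +0.244655-0.199298i ; Y_{4,-1}(Ω₂) = -0.083694+0.267722i ; Δ = +0.032880+0.082179i
  [+0]  conj(Y_{4,0})(Ω₁) = -0.219190-0.000000i ; Y_{4,0}(Ω₂) = +0.156554+0.000000i ; Δ = -0.034315-0.000000i
  [+1]  conj(Y_{4,1})(Ω₁) = -0.244655-0.199298i ; Y_{4,1}(Ω₂) = +0.083694+0.267722i ; Δ = +0.032880-0.082179i
  [+2]  conj(Y_{4,2})(Ω₁) = +0.085594+0.414524i ; Y_{4,2}(Ω₂) = +0.161627-0.111999i ; Δ = +0.060261+0.057412i
  [+3]  conj(Y_{4,3})(Ω₁) = +0.104776-0.201275i ; Y_{4,3}(Ω₂) = +0.211252+0.164574i ; Δ = +0.055259-0.025276i
  [+4]  conj(Y_{4,4})(Ω₁) = -0.057006+0.024591i ; Y_{4,4}(Ω₂) = +0.139057-0.370740i ; Δ = +0.001190+0.024554i
Total Σ_m = +0.264864-0.000000i. Multiply by 1.396263: +0.369820-0.000000i. P_4(cos γ) = 0.369820

0.369820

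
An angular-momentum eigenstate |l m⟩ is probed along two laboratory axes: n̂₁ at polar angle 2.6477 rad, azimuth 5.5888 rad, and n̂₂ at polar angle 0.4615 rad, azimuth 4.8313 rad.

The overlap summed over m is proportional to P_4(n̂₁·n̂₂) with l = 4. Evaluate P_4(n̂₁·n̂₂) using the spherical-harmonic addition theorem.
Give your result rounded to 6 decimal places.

Term-by-term m-sum for l=4 (normalisation 4π/9 = 1.396263):
  m=-4: -0.02088 - 0.00796j × 0.01547 - 0.00797j = -0.00039 + 0.00004j  (running Σ = -0.00039 + 0.00004j)
  m=-3: 0.05756 + 0.10233j × -0.03456 - 0.09272j = 0.00750 - 0.00887j  (running Σ = 0.00711 - 0.00883j)
  m=-2: 0.06024 - 0.32730j × -0.29731 + 0.07207j = 0.00568 + 0.10165j  (running Σ = 0.01279 + 0.09282j)
  m=-1: -0.36827 + 0.30667j × 0.05845 + 0.48921j = -0.17155 - 0.16223j  (running Σ = -0.15876 - 0.06941j)
  m=0: 0.08235 + 0.00000j × 0.15283 + 0.00000j = 0.01258 + 0.00000j  (running Σ = -0.14617 - 0.06941j)
  m=1: 0.36827 + 0.30667j × -0.05845 + 0.48921j = -0.17155 + 0.16223j  (running Σ = -0.31772 + 0.09282j)
  m=2: 0.06024 + 0.32730j × -0.29731 - 0.07207j = 0.00568 - 0.10165j  (running Σ = -0.31204 - 0.00883j)
  m=3: -0.05756 + 0.10233j × 0.03456 - 0.09272j = 0.00750 + 0.00887j  (running Σ = -0.30454 + 0.00004j)
  m=4: -0.02088 + 0.00796j × 0.01547 + 0.00797j = -0.00039 - 0.00004j  (running Σ = -0.30493 + 0.00000j)
Σ over m = -0.30493 + 0.00000j; ×(4π/9) → -0.42576 + 0.00000j. Real part: -0.425764

-0.425764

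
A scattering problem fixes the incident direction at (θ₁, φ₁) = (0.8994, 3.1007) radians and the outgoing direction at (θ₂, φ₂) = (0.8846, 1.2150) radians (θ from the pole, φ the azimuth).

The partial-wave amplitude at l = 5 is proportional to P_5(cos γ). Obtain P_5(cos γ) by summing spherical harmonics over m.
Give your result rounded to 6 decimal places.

Expand P_5 via completeness: Σ_{m} conj(Y_{5,m}) at Ω₁ times Y_{5,m} at Ω₂ —
  [-5]  conj(Y_{5,-5})(Ω₁) = (-0.133715, 0.027727) ; Y_{5,-5}(Ω₂) = (0.125868, 0.026589) ; Δ = (-0.017568, -0.000065)
  [-4]  conj(Y_{5,-4})(Ω₁) = (0.338529, -0.055873) ; Y_{5,-4}(Ω₂) = (0.049001, 0.329543) ; Δ = (0.035001, 0.108822)
  [-3]  conj(Y_{5,-3})(Ω₁) = (-0.409155, 0.050448) ; Y_{5,-3}(Ω₂) = (-0.366673, 0.201940) ; Δ = (0.139839, -0.101123)
  [-2]  conj(Y_{5,-2})(Ω₁) = (0.103673, -0.008498) ; Y_{5,-2}(Ω₂) = (-0.099465, -0.085769) ; Δ = (-0.011041, -0.008047)
  [-1]  conj(Y_{5,-1})(Ω₁) = (0.318930, -0.013049) ; Y_{5,-1}(Ω₂) = (-0.106676, 0.287064) ; Δ = (-0.030276, 0.092945)
  [+0]  conj(Y_{5,0})(Ω₁) = (-0.193099, -0.000000) ; Y_{5,0}(Ω₂) = (-0.218464, 0.000000) ; Δ = (0.042185, 0.000000)
  [+1]  conj(Y_{5,1})(Ω₁) = (-0.318930, -0.013049) ; Y_{5,1}(Ω₂) = (0.106676, 0.287064) ; Δ = (-0.030276, -0.092945)
  [+2]  conj(Y_{5,2})(Ω₁) = (0.103673, 0.008498) ; Y_{5,2}(Ω₂) = (-0.099465, 0.085769) ; Δ = (-0.011041, 0.008047)
  [+3]  conj(Y_{5,3})(Ω₁) = (0.409155, 0.050448) ; Y_{5,3}(Ω₂) = (0.366673, 0.201940) ; Δ = (0.139839, 0.101123)
  [+4]  conj(Y_{5,4})(Ω₁) = (0.338529, 0.055873) ; Y_{5,4}(Ω₂) = (0.049001, -0.329543) ; Δ = (0.035001, -0.108822)
  [+5]  conj(Y_{5,5})(Ω₁) = (0.133715, 0.027727) ; Y_{5,5}(Ω₂) = (-0.125868, 0.026589) ; Δ = (-0.017568, 0.000065)
Total Σ_m = (0.274095, -0.000000). Multiply by 1.142397: (0.313125, -0.000000). P_5(cos γ) = 0.313125

0.313125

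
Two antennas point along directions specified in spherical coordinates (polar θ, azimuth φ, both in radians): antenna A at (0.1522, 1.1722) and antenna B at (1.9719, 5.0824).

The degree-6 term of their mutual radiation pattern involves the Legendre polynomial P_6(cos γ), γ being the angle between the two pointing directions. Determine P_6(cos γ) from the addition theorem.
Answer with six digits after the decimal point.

Term-by-term m-sum for l=6 (normalisation 4π/13 = 0.966644):
  m=-6: (0.000004, 0.000004) × (0.177831, 0.234280) = (-0.000000, 0.000002)  (running Σ = (-0.000000, 0.000002))
  m=-5: (0.000121, -0.000054) × (-0.415365, 0.119107) = (-0.000044, 0.000037)  (running Σ = (-0.000044, 0.000039))
  m=-4: (-0.000043, -0.001837) × (0.015721, -0.172756) = (-0.000318, -0.000021)  (running Σ = (-0.000362, 0.000017))
  m=-3: (-0.016176, -0.006367) × (-0.235196, -0.116751) = (0.003061, 0.003386)  (running Σ = (0.002699, 0.003403))
  m=-2: (-0.078016, 0.079878) × (0.199172, -0.181870) = (-0.001011, 0.030098)  (running Σ = (0.001688, 0.033502))
  m=-1: (0.172288, 0.409099) × (-0.063922, -0.164799) = (0.056406, -0.054543)  (running Σ = (0.058094, -0.021042))
  m=0: (0.784138, -0.000000) × (0.286349, 0.000000) = (0.224537, 0.000000)  (running Σ = (0.282631, -0.021042))
  m=1: (-0.172288, 0.409099) × (0.063922, -0.164799) = (0.056406, 0.054543)  (running Σ = (0.339037, 0.033502))
  m=2: (-0.078016, -0.079878) × (0.199172, 0.181870) = (-0.001011, -0.030098)  (running Σ = (0.338026, 0.003403))
  m=3: (0.016176, -0.006367) × (0.235196, -0.116751) = (0.003061, -0.003386)  (running Σ = (0.341087, 0.000017))
  m=4: (-0.000043, 0.001837) × (0.015721, 0.172756) = (-0.000318, 0.000021)  (running Σ = (0.340769, 0.000039))
  m=5: (-0.000121, -0.000054) × (0.415365, 0.119107) = (-0.000044, -0.000037)  (running Σ = (0.340725, 0.000002))
  m=6: (0.000004, -0.000004) × (0.177831, -0.234280) = (-0.000000, -0.000002)  (running Σ = (0.340725, 0.000000))
Σ over m = (0.340725, 0.000000); ×(4π/13) → (0.329360, 0.000000). Real part: 0.329360

0.329360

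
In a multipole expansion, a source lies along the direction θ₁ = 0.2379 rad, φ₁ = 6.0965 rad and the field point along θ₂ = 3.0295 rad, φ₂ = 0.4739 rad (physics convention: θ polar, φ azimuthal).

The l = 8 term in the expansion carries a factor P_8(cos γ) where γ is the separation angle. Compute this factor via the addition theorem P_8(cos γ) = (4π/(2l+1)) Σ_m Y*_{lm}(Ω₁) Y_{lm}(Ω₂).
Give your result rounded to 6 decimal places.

Summing Y*_{l m}(θ₁,φ₁)·Y_{l m}(θ₂,φ₂) over m ∈ [−8, 8]; prefactor 4π/(2·8+1) = 0.739198:
  m=-8: Y*=(0.000000, -0.000005)  Y=(-0.000000, 0.000000)  product (0.000000, 0.000000)
  m=-7: Y*=(0.000021, -0.000078)  Y=(0.000000, -0.000000)  product (0.000000, -0.000000)
  m=-6: Y*=(0.000370, -0.000764)  Y=(-0.000010, -0.000003)  product (-0.000000, 0.000000)
  m=-5: Y*=(0.003817, -0.005155)  Y=(0.000120, 0.000117)  product (0.000001, -0.000000)
  m=-4: Y*=(0.026361, -0.024398)  Y=(-0.000654, -0.001943)  product (-0.000065, -0.000035)
  m=-3: Y*=(0.124550, -0.078097)  Y=(-0.002771, 0.018447)  product (0.001096, 0.002514)
  m=-2: Y*=(0.385007, -0.150825)  Y=(0.070272, -0.097812)  product (0.012303, -0.048257)
  m=-1: Y*=(0.660804, -0.124816)  Y=(-0.439041, 0.225176)  product (-0.262014, 0.203596)
  m=+0: Y*=(0.245948, -0.000000)  Y=(0.914429, 0.000000)  product (0.224902, 0.000000)
  m=+1: Y*=(-0.660804, -0.124816)  Y=(0.439041, 0.225176)  product (-0.262014, -0.203596)
  m=+2: Y*=(0.385007, 0.150825)  Y=(0.070272, 0.097812)  product (0.012303, 0.048257)
  m=+3: Y*=(-0.124550, -0.078097)  Y=(0.002771, 0.018447)  product (0.001096, -0.002514)
  m=+4: Y*=(0.026361, 0.024398)  Y=(-0.000654, 0.001943)  product (-0.000065, 0.000035)
  m=+5: Y*=(-0.003817, -0.005155)  Y=(-0.000120, 0.000117)  product (0.000001, 0.000000)
  m=+6: Y*=(0.000370, 0.000764)  Y=(-0.000010, 0.000003)  product (-0.000000, -0.000000)
  m=+7: Y*=(-0.000021, -0.000078)  Y=(-0.000000, -0.000000)  product (0.000000, 0.000000)
  m=+8: Y*=(0.000000, 0.000005)  Y=(-0.000000, -0.000000)  product (0.000000, -0.000000)
Σ over m = (-0.272458, -0.000000); ×(4π/17) → (-0.201400, -0.000000). Real part: -0.201400

-0.201400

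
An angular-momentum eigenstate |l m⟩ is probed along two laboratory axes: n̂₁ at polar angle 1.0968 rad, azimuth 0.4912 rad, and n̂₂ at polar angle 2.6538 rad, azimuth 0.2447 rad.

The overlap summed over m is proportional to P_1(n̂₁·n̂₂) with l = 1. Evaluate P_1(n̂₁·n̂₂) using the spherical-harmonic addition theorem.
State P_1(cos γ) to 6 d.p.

Summing Y*_{l m}(θ₁,φ₁)·Y_{l m}(θ₂,φ₂) over m ∈ [−1, 1]; prefactor 4π/(2·1+1) = 4.188790:
  term(m=-1) = 0.04827 + 0.01215j   from Y*(Ω₁)=0.27106 + 0.14500j, Y(Ω₂)=0.15710 - 0.03923j
  term(m=+0) = -0.09626 + 0.00000j   from Y*(Ω₁)=0.22302 + 0.00000j, Y(Ω₂)=-0.43162 + 0.00000j
  term(m=+1) = 0.04827 - 0.01215j   from Y*(Ω₁)=-0.27106 + 0.14500j, Y(Ω₂)=-0.15710 - 0.03923j
Accumulated sum 0.00028 + 0.00000j; after 4π/(2l+1) scaling, 0.00119 + 0.00000j ⇒ P_1 = 0.001191

0.001191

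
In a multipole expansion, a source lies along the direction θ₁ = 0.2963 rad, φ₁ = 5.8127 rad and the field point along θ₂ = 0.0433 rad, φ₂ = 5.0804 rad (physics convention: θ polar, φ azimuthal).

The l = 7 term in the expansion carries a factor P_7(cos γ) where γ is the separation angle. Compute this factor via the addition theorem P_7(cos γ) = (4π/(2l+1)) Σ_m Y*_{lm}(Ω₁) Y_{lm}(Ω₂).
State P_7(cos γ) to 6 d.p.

0.228841

Term-by-term m-sum for l=7 (normalisation 4π/15 = 0.837758):
  m=-7: Y*=-0.000089+0.000014i  Y=-0.000000+0.000000i  product +0.000000-0.000000i
  m=-6: Y*=-0.001053-0.000347i  Y=+0.000000+0.000000i  product -0.000000-0.000000i
  m=-5: Y*=-0.005975-0.006020i  Y=+0.000001-0.000000i  product -0.000000-0.000000i
  m=-4: Y*=-0.013887-0.043183i  Y=+0.000003-0.000026i  product -0.000001+0.000000i
  m=-3: Y*=+0.027216-0.169354i  Y=-0.000638-0.000321i  product -0.000072+0.000099i
  m=-2: Y*=+0.255744-0.350888i  Y=-0.010348+0.009373i  product +0.000643+0.006028i
  m=-1: Y*=+0.542947-0.276130i  Y=+0.062858+0.163024i  product +0.079144+0.071156i
  m=+0: Y*=+0.106884-0.000000i  Y=+1.064056+0.000000i  product +0.113731+0.000000i
  m=+1: Y*=-0.542947-0.276130i  Y=-0.062858+0.163024i  product +0.079144-0.071156i
  m=+2: Y*=+0.255744+0.350888i  Y=-0.010348-0.009373i  product +0.000643-0.006028i
  m=+3: Y*=-0.027216-0.169354i  Y=+0.000638-0.000321i  product -0.000072-0.000099i
  m=+4: Y*=-0.013887+0.043183i  Y=+0.000003+0.000026i  product -0.000001-0.000000i
  m=+5: Y*=+0.005975-0.006020i  Y=-0.000001-0.000000i  product -0.000000+0.000000i
  m=+6: Y*=-0.001053+0.000347i  Y=+0.000000-0.000000i  product -0.000000+0.000000i
  m=+7: Y*=+0.000089+0.000014i  Y=+0.000000+0.000000i  product +0.000000+0.000000i
Total Σ_m = +0.273159+0.000000i. Multiply by 0.837758: +0.228841+0.000000i. P_7(cos γ) = 0.228841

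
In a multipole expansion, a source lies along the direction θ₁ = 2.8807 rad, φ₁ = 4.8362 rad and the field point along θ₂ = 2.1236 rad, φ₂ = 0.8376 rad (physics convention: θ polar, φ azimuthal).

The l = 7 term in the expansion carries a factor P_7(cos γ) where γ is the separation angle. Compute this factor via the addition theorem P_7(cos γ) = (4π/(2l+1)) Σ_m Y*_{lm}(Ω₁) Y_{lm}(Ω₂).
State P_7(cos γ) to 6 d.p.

-0.101765

Term-by-term m-sum for l=7 (normalisation 4π/15 = 0.837758):
  term(m=-7) = -0.00001 + 0.00000j   from Y*(Ω₁)=-0.00003 + 0.00002j, Y(Ω₂)=0.14765 + 0.06593j
  term(m=-6) = 0.00008 - 0.00018j   from Y*(Ω₁)=0.00039 + 0.00036j, Y(Ω₂)=-0.11501 - 0.35512j
  term(m=-5) = 0.00082 + 0.00180j   from Y*(Ω₁)=0.00271 - 0.00380j, Y(Ω₂)=-0.21196 + 0.36646j
  term(m=-4) = -0.00325 - 0.00096j   from Y*(Ω₁)=-0.02523 - 0.01363j, Y(Ω₂)=0.11552 - 0.02448j
  term(m=-3) = -0.03112 + 0.01997j   from Y*(Ω₁)=-0.04548 + 0.11676j, Y(Ω₂)=0.23863 + 0.17355j
  term(m=-2) = 0.01406 - 0.09749j   from Y*(Ω₁)=0.36003 + 0.09102j, Y(Ω₂)=-0.02764 - 0.26380j
  term(m=-1) = -0.08120 - 0.09375j   from Y*(Ω₁)=0.07861 - 0.63170j, Y(Ω₂)=0.13040 - 0.14478j
  term(m=+0) = 0.07976 + 0.00000j   from Y*(Ω₁)=-0.27258 + 0.00000j, Y(Ω₂)=-0.29259 + 0.00000j
  term(m=+1) = -0.08120 + 0.09375j   from Y*(Ω₁)=-0.07861 - 0.63170j, Y(Ω₂)=-0.13040 - 0.14478j
  term(m=+2) = 0.01406 + 0.09749j   from Y*(Ω₁)=0.36003 - 0.09102j, Y(Ω₂)=-0.02764 + 0.26380j
  term(m=+3) = -0.03112 - 0.01997j   from Y*(Ω₁)=0.04548 + 0.11676j, Y(Ω₂)=-0.23863 + 0.17355j
  term(m=+4) = -0.00325 + 0.00096j   from Y*(Ω₁)=-0.02523 + 0.01363j, Y(Ω₂)=0.11552 + 0.02448j
  term(m=+5) = 0.00082 - 0.00180j   from Y*(Ω₁)=-0.00271 - 0.00380j, Y(Ω₂)=0.21196 + 0.36646j
  term(m=+6) = 0.00008 + 0.00018j   from Y*(Ω₁)=0.00039 - 0.00036j, Y(Ω₂)=-0.11501 + 0.35512j
  term(m=+7) = -0.00001 - 0.00000j   from Y*(Ω₁)=0.00003 + 0.00002j, Y(Ω₂)=-0.14765 + 0.06593j
Σ over m = -0.12147 + 0.00000j; ×(4π/15) → -0.10176 + 0.00000j. Real part: -0.101765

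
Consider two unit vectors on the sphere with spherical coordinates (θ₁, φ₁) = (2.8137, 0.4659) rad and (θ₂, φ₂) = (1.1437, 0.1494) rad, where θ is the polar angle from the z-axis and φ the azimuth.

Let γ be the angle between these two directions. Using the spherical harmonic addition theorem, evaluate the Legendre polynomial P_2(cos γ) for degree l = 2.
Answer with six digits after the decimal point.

Term-by-term m-sum for l=2 (normalisation 4π/5 = 2.513274):
  term(m=-2) = 0.01034 + 0.00758j   from Y*(Ω₁)=0.02389 + 0.03216j, Y(Ω₂)=0.30582 - 0.09420j
  term(m=-1) = -0.06520 - 0.02135j   from Y*(Ω₁)=-0.21044 - 0.10581j, Y(Ω₂)=0.28802 - 0.04335j
  term(m=+0) = -0.08152 + 0.00000j   from Y*(Ω₁)=0.53265 + 0.00000j, Y(Ω₂)=-0.15304 + 0.00000j
  term(m=+1) = -0.06520 + 0.02135j   from Y*(Ω₁)=0.21044 - 0.10581j, Y(Ω₂)=-0.28802 - 0.04335j
  term(m=+2) = 0.01034 - 0.00758j   from Y*(Ω₁)=0.02389 - 0.03216j, Y(Ω₂)=0.30582 + 0.09420j
Total Σ_m = -0.19124 + 0.00000j. Multiply by 2.513274: -0.48064 + 0.00000j. P_2(cos γ) = -0.480643

-0.480643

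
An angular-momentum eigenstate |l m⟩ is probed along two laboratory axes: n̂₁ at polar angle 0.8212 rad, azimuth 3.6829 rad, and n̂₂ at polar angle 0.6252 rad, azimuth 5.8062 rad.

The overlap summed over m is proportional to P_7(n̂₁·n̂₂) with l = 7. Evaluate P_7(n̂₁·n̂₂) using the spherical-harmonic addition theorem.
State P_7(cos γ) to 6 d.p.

-0.176941

Addition theorem: P_7(cos γ) = (4π/15) Σ_m Y*_{lm}(Ω₁) Y_{lm}(Ω₂), m = −7…7:
  m=-7: 0.04489 + 0.03396j × -0.01153 - 0.00231j = -0.00044 - 0.00050j  (running Σ = -0.00044 - 0.00050j)
  m=-6: -0.19495 - 0.02079j × -0.05860 + 0.01683j = 0.01177 - 0.00206j  (running Σ = 0.01133 - 0.00256j)
  m=-5: 0.35202 - 0.16360j × -0.13827 + 0.13054j = -0.02732 + 0.06857j  (running Σ = -0.01598 + 0.06602j)
  m=-4: -0.24396 + 0.36088j × -0.12811 + 0.36547j = -0.10064 - 0.13539j  (running Σ = -0.11662 - 0.06937j)
  m=-3: 0.00732 - 0.13771j × 0.06622 + 0.47045j = 0.06527 - 0.00567j  (running Σ = -0.05135 - 0.07505j)
  m=-2: -0.14057 - 0.26470j × 0.11293 + 0.15925j = 0.02628 - 0.05228j  (running Σ = -0.02507 - 0.12732j)
  m=-1: 0.24388 + 0.14662j × -0.27534 - 0.14229j = -0.04629 - 0.07507j  (running Σ = -0.07135 - 0.20240j)
  m=0: 0.22351 + 0.00000j × -0.30646 + 0.00000j = -0.06850 + 0.00000j  (running Σ = -0.13985 - 0.20240j)
  m=1: -0.24388 + 0.14662j × 0.27534 - 0.14229j = -0.04629 + 0.07507j  (running Σ = -0.18614 - 0.12732j)
  m=2: -0.14057 + 0.26470j × 0.11293 - 0.15925j = 0.02628 + 0.05228j  (running Σ = -0.15986 - 0.07505j)
  m=3: -0.00732 - 0.13771j × -0.06622 + 0.47045j = 0.06527 + 0.00567j  (running Σ = -0.09459 - 0.06937j)
  m=4: -0.24396 - 0.36088j × -0.12811 - 0.36547j = -0.10064 + 0.13539j  (running Σ = -0.19523 + 0.06602j)
  m=5: -0.35202 - 0.16360j × 0.13827 + 0.13054j = -0.02732 - 0.06857j  (running Σ = -0.22254 - 0.00256j)
  m=6: -0.19495 + 0.02079j × -0.05860 - 0.01683j = 0.01177 + 0.00206j  (running Σ = -0.21077 - 0.00050j)
  m=7: -0.04489 + 0.03396j × 0.01153 - 0.00231j = -0.00044 + 0.00050j  (running Σ = -0.21121 + 0.00000j)
Accumulated sum -0.21121 + 0.00000j; after 4π/(2l+1) scaling, -0.17694 + 0.00000j ⇒ P_7 = -0.176941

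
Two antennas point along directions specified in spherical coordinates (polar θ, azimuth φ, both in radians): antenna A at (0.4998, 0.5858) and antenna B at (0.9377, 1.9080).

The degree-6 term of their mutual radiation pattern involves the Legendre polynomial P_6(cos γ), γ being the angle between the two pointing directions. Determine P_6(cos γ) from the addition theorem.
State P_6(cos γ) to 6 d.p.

Addition theorem: P_6(cos γ) = (4π/13) Σ_m Y*_{lm}(Ω₁) Y_{lm}(Ω₂), m = −6…6:
  m=-6: Y*=(-0.005450, -0.002134)  Y=(0.057984, 0.119296)  product (-0.000061, -0.000774)
  m=-5: Y*=(-0.036297, 0.007835)  Y=(-0.334963, 0.038767)  product (0.011854, -0.004032)
  m=-4: Y*=(-0.098162, 0.100747)  Y=(0.094587, -0.419082)  product (0.032936, 0.050667)
  m=-3: Y*=(-0.063904, 0.338473)  Y=(0.145587, 0.091111)  product (-0.040142, 0.043455)
  m=-2: Y*=(0.195276, 0.462908)  Y=(0.207885, -0.166194)  product (0.117528, 0.063778)
  m=-1: Y*=(0.212602, 0.141059)  Y=(0.094776, 0.270331)  product (-0.017983, 0.070842)
  m=+0: Y*=(-0.346104, -0.000000)  Y=(0.194860, 0.000000)  product (-0.067442, -0.000000)
  m=+1: Y*=(-0.212602, 0.141059)  Y=(-0.094776, 0.270331)  product (-0.017983, -0.070842)
  m=+2: Y*=(0.195276, -0.462908)  Y=(0.207885, 0.166194)  product (0.117528, -0.063778)
  m=+3: Y*=(0.063904, 0.338473)  Y=(-0.145587, 0.091111)  product (-0.040142, -0.043455)
  m=+4: Y*=(-0.098162, -0.100747)  Y=(0.094587, 0.419082)  product (0.032936, -0.050667)
  m=+5: Y*=(0.036297, 0.007835)  Y=(0.334963, 0.038767)  product (0.011854, 0.004032)
  m=+6: Y*=(-0.005450, 0.002134)  Y=(0.057984, -0.119296)  product (-0.000061, 0.000774)
Total Σ_m = (0.140822, -0.000000). Multiply by 0.966644: (0.136124, -0.000000). P_6(cos γ) = 0.136124

0.136124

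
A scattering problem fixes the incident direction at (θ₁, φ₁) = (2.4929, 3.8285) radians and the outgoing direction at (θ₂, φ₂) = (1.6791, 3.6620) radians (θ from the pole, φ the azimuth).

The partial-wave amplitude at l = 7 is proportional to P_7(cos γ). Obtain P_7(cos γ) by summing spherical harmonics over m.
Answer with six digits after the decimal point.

Expand P_7 via completeness: Σ_{m} conj(Y_{7,m}) at Ω₁ times Y_{7,m} at Ω₂ —
  [-7]  conj(Y_{7,-7})(Ω₁) = -0.001407+0.014621i ; Y_{7,-7}(Ω₂) = +0.420851-0.230601i ; Δ = +0.002779+0.006478i
  [-6]  conj(Y_{7,-6})(Ω₁) = +0.040390+0.060201i ; Y_{7,-6}(Ω₂) = +0.195196+0.003738i ; Δ = +0.007659+0.011902i
  [-5]  conj(Y_{7,-5})(Ω₁) = +0.205128+0.061871i ; Y_{7,-5}(Ω₂) = -0.259256-0.155249i ; Δ = -0.043575-0.047886i
  [-4]  conj(Y_{7,-4})(Ω₁) = +0.378039-0.157149i ; Y_{7,-4}(Ω₂) = -0.107889-0.192503i ; Δ = -0.071038-0.055819i
  [-3]  conj(Y_{7,-3})(Ω₁) = +0.215266-0.403655i ; Y_{7,-3}(Ω₂) = -0.002340+0.244388i ; Δ = +0.098145+0.053553i
  [-2]  conj(Y_{7,-2})(Ω₁) = -0.025042-0.125480i ; Y_{7,-2}(Ω₂) = -0.116047+0.198068i ; Δ = +0.027760+0.009602i
  [-1]  conj(Y_{7,-1})(Ω₁) = +0.269333+0.220893i ; Y_{7,-1}(Ω₂) = +0.192252-0.110180i ; Δ = +0.076118+0.012792i
  [+0]  conj(Y_{7,0})(Ω₁) = +0.248443-0.000000i ; Y_{7,0}(Ω₂) = +0.231863+0.000000i ; Δ = +0.057605+0.000000i
  [+1]  conj(Y_{7,1})(Ω₁) = -0.269333+0.220893i ; Y_{7,1}(Ω₂) = -0.192252-0.110180i ; Δ = +0.076118-0.012792i
  [+2]  conj(Y_{7,2})(Ω₁) = -0.025042+0.125480i ; Y_{7,2}(Ω₂) = -0.116047-0.198068i ; Δ = +0.027760-0.009602i
  [+3]  conj(Y_{7,3})(Ω₁) = -0.215266-0.403655i ; Y_{7,3}(Ω₂) = +0.002340+0.244388i ; Δ = +0.098145-0.053553i
  [+4]  conj(Y_{7,4})(Ω₁) = +0.378039+0.157149i ; Y_{7,4}(Ω₂) = -0.107889+0.192503i ; Δ = -0.071038+0.055819i
  [+5]  conj(Y_{7,5})(Ω₁) = -0.205128+0.061871i ; Y_{7,5}(Ω₂) = +0.259256-0.155249i ; Δ = -0.043575+0.047886i
  [+6]  conj(Y_{7,6})(Ω₁) = +0.040390-0.060201i ; Y_{7,6}(Ω₂) = +0.195196-0.003738i ; Δ = +0.007659-0.011902i
  [+7]  conj(Y_{7,7})(Ω₁) = +0.001407+0.014621i ; Y_{7,7}(Ω₂) = -0.420851-0.230601i ; Δ = +0.002779-0.006478i
Accumulated sum +0.253300-0.000000i; after 4π/(2l+1) scaling, +0.212204-0.000000i ⇒ P_7 = 0.212204

0.212204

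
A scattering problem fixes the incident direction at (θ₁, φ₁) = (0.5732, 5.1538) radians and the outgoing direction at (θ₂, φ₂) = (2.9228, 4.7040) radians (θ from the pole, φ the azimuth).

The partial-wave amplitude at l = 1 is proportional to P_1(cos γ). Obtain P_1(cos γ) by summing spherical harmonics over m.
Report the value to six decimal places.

Addition theorem: P_1(cos γ) = (4π/3) Σ_m Y*_{lm}(Ω₁) Y_{lm}(Ω₂), m = −1…1:
  m=-1: Y*=(0.080047, -0.169410)  Y=(-0.000629, 0.074987)  product (0.012653, 0.006109)
  m=+0: Y*=(0.410509, -0.000000)  Y=(-0.476954, 0.000000)  product (-0.195794, 0.000000)
  m=+1: Y*=(-0.080047, -0.169410)  Y=(0.000629, 0.074987)  product (0.012653, -0.006109)
Accumulated sum (-0.170488, 0.000000); after 4π/(2l+1) scaling, (-0.714137, 0.000000) ⇒ P_1 = -0.714137

-0.714137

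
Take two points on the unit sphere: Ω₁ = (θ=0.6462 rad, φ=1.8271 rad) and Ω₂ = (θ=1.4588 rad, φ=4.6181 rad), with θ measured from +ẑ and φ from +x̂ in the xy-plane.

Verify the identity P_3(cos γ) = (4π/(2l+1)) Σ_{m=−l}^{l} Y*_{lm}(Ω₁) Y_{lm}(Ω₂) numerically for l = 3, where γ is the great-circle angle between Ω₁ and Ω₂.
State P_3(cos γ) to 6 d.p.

0.444984

Summing Y*_{l m}(θ₁,φ₁)·Y_{l m}(θ₂,φ₂) over m ∈ [−3, 3]; prefactor 4π/(2·3+1) = 1.795196:
  m=-3: 0.06334 - 0.06547j × 0.11428 - 0.39316j = -0.01850 - 0.03239j  (running Σ = -0.01850 - 0.03239j)
  m=-2: -0.25782 - 0.14510j × -0.11079 - 0.02114j = 0.02550 + 0.02153j  (running Σ = 0.00700 - 0.01086j)
  m=-1: -0.10789 + 0.41171j × 0.02835 - 0.29976j = 0.12035 + 0.04401j  (running Σ = 0.12735 + 0.03316j)
  m=0: 0.05572 + 0.00000j × -0.12252 + 0.00000j = -0.00683 + 0.00000j  (running Σ = 0.12052 + 0.03316j)
  m=1: 0.10789 + 0.41171j × -0.02835 - 0.29976j = 0.12035 - 0.04401j  (running Σ = 0.24088 - 0.01086j)
  m=2: -0.25782 + 0.14510j × -0.11079 + 0.02114j = 0.02550 - 0.02153j  (running Σ = 0.26638 - 0.03239j)
  m=3: -0.06334 - 0.06547j × -0.11428 - 0.39316j = -0.01850 + 0.03239j  (running Σ = 0.24787 + 0.00000j)
Σ over m = 0.24787 + 0.00000j; ×(4π/7) → 0.44498 + 0.00000j. Real part: 0.444984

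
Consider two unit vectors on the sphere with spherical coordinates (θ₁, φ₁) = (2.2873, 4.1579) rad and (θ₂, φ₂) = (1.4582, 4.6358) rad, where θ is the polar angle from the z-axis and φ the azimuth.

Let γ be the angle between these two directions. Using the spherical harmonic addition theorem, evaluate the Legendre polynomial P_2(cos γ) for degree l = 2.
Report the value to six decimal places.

0.024962

Expand P_2 via completeness: Σ_{m} conj(Y_{2,m}) at Ω₁ times Y_{2,m} at Ω₂ —
  m=-2: -0.097878+0.196654i × -0.376932-0.058194i = +0.048337-0.068429i  (running Σ = +0.048337-0.068429i)
  m=-1: +0.201449+0.325286i × -0.006600+0.086000i = -0.029304+0.015178i  (running Σ = +0.019033-0.053251i)
  m=0: +0.092716-0.000000i × -0.303447+0.000000i = -0.028134+0.000000i  (running Σ = -0.009101-0.053251i)
  m=1: -0.201449+0.325286i × +0.006600+0.086000i = -0.029304-0.015178i  (running Σ = -0.038405-0.068429i)
  m=2: -0.097878-0.196654i × -0.376932+0.058194i = +0.048337+0.068429i  (running Σ = +0.009932+0.000000i)
Accumulated sum +0.009932+0.000000i; after 4π/(2l+1) scaling, +0.024962+0.000000i ⇒ P_2 = 0.024962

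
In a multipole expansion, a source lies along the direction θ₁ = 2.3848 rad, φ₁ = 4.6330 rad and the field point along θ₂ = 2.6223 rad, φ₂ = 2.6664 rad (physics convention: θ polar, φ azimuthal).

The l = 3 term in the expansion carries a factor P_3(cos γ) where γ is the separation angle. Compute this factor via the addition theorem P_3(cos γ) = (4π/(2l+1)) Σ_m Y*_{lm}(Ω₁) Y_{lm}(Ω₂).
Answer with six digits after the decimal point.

-0.437565

Term-by-term m-sum for l=3 (normalisation 4π/7 = 1.795196):
  m=-3: (0.031859, 0.131230) × (-0.007379, -0.050457) = (0.006386, -0.002576)  (running Σ = (0.006386, -0.002576))
  m=-2: (0.345864, -0.055382) × (-0.127037, -0.177792) = (-0.053784, -0.054456)  (running Σ = (-0.047398, -0.057032))
  m=-1: (-0.028912, -0.363411) × (-0.394840, -0.203151) = (-0.062412, 0.149363)  (running Σ = (-0.109810, 0.092331))
  m=0: (0.096873, -0.000000) × (-0.249011, 0.000000) = (-0.024122, 0.000000)  (running Σ = (-0.133932, 0.092331))
  m=1: (0.028912, -0.363411) × (0.394840, -0.203151) = (-0.062412, -0.149363)  (running Σ = (-0.196344, -0.057032))
  m=2: (0.345864, 0.055382) × (-0.127037, 0.177792) = (-0.053784, 0.054456)  (running Σ = (-0.250128, -0.002576))
  m=3: (-0.031859, 0.131230) × (0.007379, -0.050457) = (0.006386, 0.002576)  (running Σ = (-0.243742, -0.000000))
Σ over m = (-0.243742, -0.000000); ×(4π/7) → (-0.437565, -0.000000). Real part: -0.437565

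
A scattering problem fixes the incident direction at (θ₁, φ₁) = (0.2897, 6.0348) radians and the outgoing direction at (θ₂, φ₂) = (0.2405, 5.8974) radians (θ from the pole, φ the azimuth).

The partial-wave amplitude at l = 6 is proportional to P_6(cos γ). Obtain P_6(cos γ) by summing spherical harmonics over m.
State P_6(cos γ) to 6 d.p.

0.961480

Expand P_6 via completeness: Σ_{m} conj(Y_{6,m}) at Ω₁ times Y_{6,m} at Ω₂ —
  term(m=-6) = +0.000000+0.000000i   from Y*(Ω₁)=+0.000021-0.000262i, Y(Ω₂)=-0.000060+0.000065i
  term(m=-5) = +0.000003+0.000002i   from Y*(Ω₁)=+0.000985-0.002887i, Y(Ω₂)=-0.000437+0.001167i
  term(m=-4) = +0.000199+0.000122i   from Y*(Ω₁)=+0.011802-0.018122i, Y(Ω₂)=+0.000298+0.010763i
  term(m=-3) = +0.005971+0.002611i   from Y*(Ω₁)=+0.075964-0.070083i, Y(Ω₂)=+0.025334+0.057744i
  term(m=-2) = +0.077826+0.021942i   from Y*(Ω₁)=+0.287460-0.155837i, Y(Ω₂)=+0.177261+0.172426i
  term(m=-1) = +0.341023+0.047154i   from Y*(Ω₁)=+0.577437-0.146451i, Y(Ω₂)=+0.535428+0.217457i
  term(m=+0) = +0.144616+0.000000i   from Y*(Ω₁)=+0.297640-0.000000i, Y(Ω₂)=+0.485874+0.000000i
  term(m=+1) = +0.341023-0.047154i   from Y*(Ω₁)=-0.577437-0.146451i, Y(Ω₂)=-0.535428+0.217457i
  term(m=+2) = +0.077826-0.021942i   from Y*(Ω₁)=+0.287460+0.155837i, Y(Ω₂)=+0.177261-0.172426i
  term(m=+3) = +0.005971-0.002611i   from Y*(Ω₁)=-0.075964-0.070083i, Y(Ω₂)=-0.025334+0.057744i
  term(m=+4) = +0.000199-0.000122i   from Y*(Ω₁)=+0.011802+0.018122i, Y(Ω₂)=+0.000298-0.010763i
  term(m=+5) = +0.000003-0.000002i   from Y*(Ω₁)=-0.000985-0.002887i, Y(Ω₂)=+0.000437+0.001167i
  term(m=+6) = +0.000000-0.000000i   from Y*(Ω₁)=+0.000021+0.000262i, Y(Ω₂)=-0.000060-0.000065i
Accumulated sum +0.994658+0.000000i; after 4π/(2l+1) scaling, +0.961480+0.000000i ⇒ P_6 = 0.961480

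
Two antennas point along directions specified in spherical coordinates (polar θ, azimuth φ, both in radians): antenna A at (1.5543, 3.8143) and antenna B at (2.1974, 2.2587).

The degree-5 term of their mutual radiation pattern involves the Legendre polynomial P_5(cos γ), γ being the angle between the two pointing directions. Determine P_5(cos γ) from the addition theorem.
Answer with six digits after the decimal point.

0.004939

Summing Y*_{l m}(θ₁,φ₁)·Y_{l m}(θ₂,φ₂) over m ∈ [−5, 5]; prefactor 4π/(2·5+1) = 1.142397:
  [-5]  conj(Y_{5,-5})(Ω₁) = 0.45244 + 0.10210j ; Y_{5,-5}(Ω₂) = 0.04751 + 0.15473j ; Δ = 0.00570 + 0.07486j
  [-4]  conj(Y_{5,-4})(Ω₁) = -0.02178 + 0.01054j ; Y_{5,-4}(Ω₂) = 0.34271 + 0.14086j ; Δ = -0.00895 + 0.00054j
  [-3]  conj(Y_{5,-3})(Ω₁) = -0.14921 + 0.31101j ; Y_{5,-3}(Ω₂) = 0.33930 - 0.18225j ; Δ = 0.00605 + 0.13272j
  [-2]  conj(Y_{5,-2})(Ω₁) = -0.00624 - 0.02722j ; Y_{5,-2}(Ω₂) = 0.00399 - 0.02021j ; Δ = -0.00057 + 0.00002j
  [-1]  conj(Y_{5,-1})(Ω₁) = -0.24952 - 0.19878j ; Y_{5,-1}(Ω₂) = 0.21924 + 0.26678j ; Δ = -0.00167 - 0.11015j
  [+0]  conj(Y_{5,0})(Ω₁) = 0.02890 + 0.00000j ; Y_{5,0}(Ω₂) = 0.11118 + 0.00000j ; Δ = 0.00321 + 0.00000j
  [+1]  conj(Y_{5,1})(Ω₁) = 0.24952 - 0.19878j ; Y_{5,1}(Ω₂) = -0.21924 + 0.26678j ; Δ = -0.00167 + 0.11015j
  [+2]  conj(Y_{5,2})(Ω₁) = -0.00624 + 0.02722j ; Y_{5,2}(Ω₂) = 0.00399 + 0.02021j ; Δ = -0.00057 - 0.00002j
  [+3]  conj(Y_{5,3})(Ω₁) = 0.14921 + 0.31101j ; Y_{5,3}(Ω₂) = -0.33930 - 0.18225j ; Δ = 0.00605 - 0.13272j
  [+4]  conj(Y_{5,4})(Ω₁) = -0.02178 - 0.01054j ; Y_{5,4}(Ω₂) = 0.34271 - 0.14086j ; Δ = -0.00895 - 0.00054j
  [+5]  conj(Y_{5,5})(Ω₁) = -0.45244 + 0.10210j ; Y_{5,5}(Ω₂) = -0.04751 + 0.15473j ; Δ = 0.00570 - 0.07486j
Accumulated sum 0.00432 + 0.00000j; after 4π/(2l+1) scaling, 0.00494 + 0.00000j ⇒ P_5 = 0.004939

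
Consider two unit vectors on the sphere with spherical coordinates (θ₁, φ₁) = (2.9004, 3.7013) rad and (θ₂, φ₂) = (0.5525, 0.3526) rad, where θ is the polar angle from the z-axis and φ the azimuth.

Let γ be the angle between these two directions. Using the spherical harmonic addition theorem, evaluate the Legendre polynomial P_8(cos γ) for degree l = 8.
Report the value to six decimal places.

Term-by-term m-sum for l=8 (normalisation 4π/17 = 0.739198):
  term(m=-8) = -0.00000 + 0.00000j   from Y*(Ω₁)=-0.00000 - 0.00001j, Y(Ω₂)=-0.00282 - 0.00094j
  term(m=-7) = 0.00000 + 0.00000j   from Y*(Ω₁)=-0.00006 - 0.00006j, Y(Ω₂)=-0.01504 - 0.01200j
  term(m=-6) = 0.00002 + 0.00007j   from Y*(Ω₁)=-0.00090 - 0.00020j, Y(Ω₂)=-0.04023 - 0.06638j
  term(m=-5) = 0.00076 + 0.00128j   from Y*(Ω₁)=-0.00644 + 0.00230j, Y(Ω₂)=-0.04142 - 0.21285j
  term(m=-4) = 0.01067 + 0.01163j   from Y*(Ω₁)=-0.02338 + 0.02963j, Y(Ω₂)=0.06675 - 0.41260j
  term(m=-3) = 0.06163 + 0.04412j   from Y*(Ω₁)=-0.01645 + 0.15123j, Y(Ω₂)=0.24455 - 0.43413j
  term(m=-2) = 0.07640 + 0.03359j   from Y*(Ω₁)=0.18353 + 0.37860j, Y(Ω₂)=0.15104 - 0.12857j
  term(m=-1) = -0.21640 - 0.04547j   from Y*(Ω₁)=0.56781 + 0.35575j, Y(Ω₂)=-0.30971 + 0.11397j
  term(m=+0) = -0.07310 + 0.00000j   from Y*(Ω₁)=0.22719 + 0.00000j, Y(Ω₂)=-0.32174 + 0.00000j
  term(m=+1) = -0.21640 + 0.04547j   from Y*(Ω₁)=-0.56781 + 0.35575j, Y(Ω₂)=0.30971 + 0.11397j
  term(m=+2) = 0.07640 - 0.03359j   from Y*(Ω₁)=0.18353 - 0.37860j, Y(Ω₂)=0.15104 + 0.12857j
  term(m=+3) = 0.06163 - 0.04412j   from Y*(Ω₁)=0.01645 + 0.15123j, Y(Ω₂)=-0.24455 - 0.43413j
  term(m=+4) = 0.01067 - 0.01163j   from Y*(Ω₁)=-0.02338 - 0.02963j, Y(Ω₂)=0.06675 + 0.41260j
  term(m=+5) = 0.00076 - 0.00128j   from Y*(Ω₁)=0.00644 + 0.00230j, Y(Ω₂)=0.04142 - 0.21285j
  term(m=+6) = 0.00002 - 0.00007j   from Y*(Ω₁)=-0.00090 + 0.00020j, Y(Ω₂)=-0.04023 + 0.06638j
  term(m=+7) = 0.00000 - 0.00000j   from Y*(Ω₁)=0.00006 - 0.00006j, Y(Ω₂)=0.01504 - 0.01200j
  term(m=+8) = -0.00000 - 0.00000j   from Y*(Ω₁)=-0.00000 + 0.00001j, Y(Ω₂)=-0.00282 + 0.00094j
Accumulated sum -0.20695 + 0.00000j; after 4π/(2l+1) scaling, -0.15298 + 0.00000j ⇒ P_8 = -0.152978

-0.152978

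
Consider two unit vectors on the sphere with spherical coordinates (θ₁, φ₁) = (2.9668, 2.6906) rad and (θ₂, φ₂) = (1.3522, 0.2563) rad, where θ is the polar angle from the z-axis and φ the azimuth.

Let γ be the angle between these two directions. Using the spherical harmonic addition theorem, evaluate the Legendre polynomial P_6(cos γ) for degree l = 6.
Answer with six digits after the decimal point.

Summing Y*_{l m}(θ₁,φ₁)·Y_{l m}(θ₂,φ₂) over m ∈ [−6, 6]; prefactor 4π/(2·6+1) = 0.966644:
  m=-6: -0.000012-0.000006i × +0.013793-0.417856i = -0.000003+0.000005i  (running Σ = -0.000003+0.000005i)
  m=-5: -0.000166-0.000203i × +0.091783-0.308361i = -0.000078+0.000032i  (running Σ = -0.000080+0.000037i)
  m=-4: -0.000729-0.003069i × -0.081159+0.133692i = +0.000469+0.000152i  (running Σ = +0.000389+0.000189i)
  m=-3: +0.005590-0.025256i × -0.234475+0.226863i = +0.004419+0.007190i  (running Σ = +0.004808+0.007379i)
  m=-2: +0.089038-0.112660i × +0.061259-0.034475i = +0.001570-0.009971i  (running Σ = +0.006378-0.002592i)
  m=-1: +0.440770-0.213456i × +0.308960-0.080967i = +0.118897-0.101637i  (running Σ = +0.125276-0.104229i)
  m=0: +0.715699-0.000000i × -0.046704+0.000000i = -0.033426+0.000000i  (running Σ = +0.091850-0.104229i)
  m=1: -0.440770-0.213456i × -0.308960-0.080967i = +0.118897+0.101637i  (running Σ = +0.210747-0.002592i)
  m=2: +0.089038+0.112660i × +0.061259+0.034475i = +0.001570+0.009971i  (running Σ = +0.212318+0.007379i)
  m=3: -0.005590-0.025256i × +0.234475+0.226863i = +0.004419-0.007190i  (running Σ = +0.216737+0.000189i)
  m=4: -0.000729+0.003069i × -0.081159-0.133692i = +0.000469-0.000152i  (running Σ = +0.217206+0.000037i)
  m=5: +0.000166-0.000203i × -0.091783-0.308361i = -0.000078-0.000032i  (running Σ = +0.217128+0.000005i)
  m=6: -0.000012+0.000006i × +0.013793+0.417856i = -0.000003-0.000005i  (running Σ = +0.217126+0.000000i)
Accumulated sum +0.217126+0.000000i; after 4π/(2l+1) scaling, +0.209883+0.000000i ⇒ P_6 = 0.209883

0.209883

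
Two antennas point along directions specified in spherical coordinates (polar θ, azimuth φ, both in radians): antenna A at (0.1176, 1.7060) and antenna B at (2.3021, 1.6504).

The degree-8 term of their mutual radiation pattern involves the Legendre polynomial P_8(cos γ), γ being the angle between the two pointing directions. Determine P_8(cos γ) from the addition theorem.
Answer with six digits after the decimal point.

Term-by-term m-sum for l=8 (normalisation 4π/17 = 0.739198):
  [-8]  conj(Y_{8,-8})(Ω₁) = (0.000000, 0.000000) ; Y_{8,-8}(Ω₂) = (0.039032, -0.028869) ; Δ = (0.000000, 0.000000)
  [-7]  conj(Y_{8,-7})(Ω₁) = (0.000001, -0.000000) ; Y_{8,-7}(Ω₂) = (-0.092146, -0.147885) ; Δ = (-0.000000, -0.000000)
  [-6]  conj(Y_{8,-6})(Ω₁) = (-0.000009, -0.000010) ; Y_{8,-6}(Ω₂) = (-0.323410, 0.167395) ; Δ = (0.000005, 0.000002)
  [-5]  conj(Y_{8,-5})(Ω₁) = (-0.000132, 0.000165) ; Y_{8,-5}(Ω₂) = (0.177426, 0.421982) ; Δ = (-0.000093, -0.000027)
  [-4]  conj(Y_{8,-4})(Ω₁) = (0.002120, 0.001273) ; Y_{8,-4}(Ω₂) = (0.230131, -0.075858) ; Δ = (0.000585, 0.000132)
  [-3]  conj(Y_{8,-3})(Ω₁) = (0.008454, -0.019686) ; Y_{8,-3}(Ω₂) = (0.047690, 0.195886) ; Δ = (0.004259, 0.000717)
  [-2]  conj(Y_{8,-2})(Ω₁) = (-0.126788, -0.035145) ; Y_{8,-2}(Ω₂) = (0.360024, -0.057808) ; Δ = (-0.047678, -0.005324)
  [-1]  conj(Y_{8,-1})(Ω₁) = (-0.068961, 0.506940) ; Y_{8,-1}(Ω₂) = (0.003129, 0.039218) ; Δ = (-0.020097, -0.001119)
  [+0]  conj(Y_{8,0})(Ω₁) = (0.890943, -0.000000) ; Y_{8,0}(Ω₂) = (0.367856, 0.000000) ; Δ = (0.327739, 0.000000)
  [+1]  conj(Y_{8,1})(Ω₁) = (0.068961, 0.506940) ; Y_{8,1}(Ω₂) = (-0.003129, 0.039218) ; Δ = (-0.020097, 0.001119)
  [+2]  conj(Y_{8,2})(Ω₁) = (-0.126788, 0.035145) ; Y_{8,2}(Ω₂) = (0.360024, 0.057808) ; Δ = (-0.047678, 0.005324)
  [+3]  conj(Y_{8,3})(Ω₁) = (-0.008454, -0.019686) ; Y_{8,3}(Ω₂) = (-0.047690, 0.195886) ; Δ = (0.004259, -0.000717)
  [+4]  conj(Y_{8,4})(Ω₁) = (0.002120, -0.001273) ; Y_{8,4}(Ω₂) = (0.230131, 0.075858) ; Δ = (0.000585, -0.000132)
  [+5]  conj(Y_{8,5})(Ω₁) = (0.000132, 0.000165) ; Y_{8,5}(Ω₂) = (-0.177426, 0.421982) ; Δ = (-0.000093, 0.000027)
  [+6]  conj(Y_{8,6})(Ω₁) = (-0.000009, 0.000010) ; Y_{8,6}(Ω₂) = (-0.323410, -0.167395) ; Δ = (0.000005, -0.000002)
  [+7]  conj(Y_{8,7})(Ω₁) = (-0.000001, -0.000000) ; Y_{8,7}(Ω₂) = (0.092146, -0.147885) ; Δ = (-0.000000, 0.000000)
  [+8]  conj(Y_{8,8})(Ω₁) = (0.000000, -0.000000) ; Y_{8,8}(Ω₂) = (0.039032, 0.028869) ; Δ = (0.000000, -0.000000)
Accumulated sum (0.201699, 0.000000); after 4π/(2l+1) scaling, (0.149095, 0.000000) ⇒ P_8 = 0.149095

0.149095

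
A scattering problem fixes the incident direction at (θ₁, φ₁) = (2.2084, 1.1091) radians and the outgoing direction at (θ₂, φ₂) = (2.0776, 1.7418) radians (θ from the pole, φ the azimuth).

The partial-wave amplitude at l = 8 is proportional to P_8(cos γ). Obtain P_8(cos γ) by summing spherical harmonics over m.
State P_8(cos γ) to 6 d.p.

Addition theorem: P_8(cos γ) = (4π/17) Σ_m Y*_{lm}(Ω₁) Y_{lm}(Ω₂), m = −8…8:
  [-8]  conj(Y_{8,-8})(Ω₁) = -0.076268+0.046968i ; Y_{8,-8}(Ω₂) = +0.035438-0.172371i ; Δ = +0.005393+0.014811i
  [-7]  conj(Y_{8,-7})(Ω₁) = -0.023930-0.264342i ; Y_{8,-7}(Ω₂) = -0.363806-0.142687i ; Δ = -0.029012+0.099584i
  [-6]  conj(Y_{8,-6})(Ω₁) = +0.407377+0.158670i ; Y_{8,-6}(Ω₂) = -0.220777+0.364356i ; Δ = -0.147752+0.113399i
  [-5]  conj(Y_{8,-5})(Ω₁) = -0.277794+0.252475i ; Y_{8,-5}(Ω₂) = +0.081245+0.070652i ; Δ = -0.040407+0.000885i
  [-4]  conj(Y_{8,-4})(Ω₁) = +0.001978+0.006985i ; Y_{8,-4}(Ω₂) = -0.232501+0.189563i ; Δ = -0.001784-0.001249i
  [-3]  conj(Y_{8,-3})(Ω₁) = -0.348914-0.065551i ; Y_{8,-3}(Ω₂) = +0.133615+0.237193i ; Δ = -0.031072-0.091519i
  [-2]  conj(Y_{8,-2})(Ω₁) = +0.112977-0.149417i ; Y_{8,-2}(Ω₂) = -0.164300+0.058490i ; Δ = -0.009823+0.031157i
  [-1]  conj(Y_{8,-1})(Ω₁) = -0.124009-0.249233i ; Y_{8,-1}(Ω₂) = +0.052861+0.306104i ; Δ = +0.069736-0.051134i
  [+0]  conj(Y_{8,0})(Ω₁) = +0.233310-0.000000i ; Y_{8,0}(Ω₂) = -0.131314+0.000000i ; Δ = -0.030637+0.000000i
  [+1]  conj(Y_{8,1})(Ω₁) = +0.124009-0.249233i ; Y_{8,1}(Ω₂) = -0.052861+0.306104i ; Δ = +0.069736+0.051134i
  [+2]  conj(Y_{8,2})(Ω₁) = +0.112977+0.149417i ; Y_{8,2}(Ω₂) = -0.164300-0.058490i ; Δ = -0.009823-0.031157i
  [+3]  conj(Y_{8,3})(Ω₁) = +0.348914-0.065551i ; Y_{8,3}(Ω₂) = -0.133615+0.237193i ; Δ = -0.031072+0.091519i
  [+4]  conj(Y_{8,4})(Ω₁) = +0.001978-0.006985i ; Y_{8,4}(Ω₂) = -0.232501-0.189563i ; Δ = -0.001784+0.001249i
  [+5]  conj(Y_{8,5})(Ω₁) = +0.277794+0.252475i ; Y_{8,5}(Ω₂) = -0.081245+0.070652i ; Δ = -0.040407-0.000885i
  [+6]  conj(Y_{8,6})(Ω₁) = +0.407377-0.158670i ; Y_{8,6}(Ω₂) = -0.220777-0.364356i ; Δ = -0.147752-0.113399i
  [+7]  conj(Y_{8,7})(Ω₁) = +0.023930-0.264342i ; Y_{8,7}(Ω₂) = +0.363806-0.142687i ; Δ = -0.029012-0.099584i
  [+8]  conj(Y_{8,8})(Ω₁) = -0.076268-0.046968i ; Y_{8,8}(Ω₂) = +0.035438+0.172371i ; Δ = +0.005393-0.014811i
Total Σ_m = -0.400078+0.000000i. Multiply by 0.739198: -0.295737+0.000000i. P_8(cos γ) = -0.295737

-0.295737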